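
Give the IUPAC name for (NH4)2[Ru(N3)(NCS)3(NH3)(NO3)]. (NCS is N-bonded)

The 2 ammonium counter-ions carry a total charge of +2, so each complex ion is 2−.
Ligand charges: 1×nitrato (-1 each), 1×ammine (neutral), 3×isothiocyanato (-1 each), 1×azido (-1 each); total -5. So Ru + (-5) = 2−, giving Ru = +3.
Ligands are named alphabetically: ammine before azido before isothiocyanato before nitrato.
The complex ion is anionic, so ruthenium takes the -ate form ruthenate(III).

ammonium ammineazidotriisothiocyanatonitratoruthenate(III)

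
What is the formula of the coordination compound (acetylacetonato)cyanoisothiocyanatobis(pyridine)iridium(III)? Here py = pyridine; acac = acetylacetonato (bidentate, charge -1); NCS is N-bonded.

Ligands: 2 pyridine (py, neutral), 1 cyano (CN, -1), 1 acetylacetonato (acac, -1), 1 isothiocyanato (NCS, -1). Ligand charge sum = -3.
With Ir in oxidation state +3, the complex ion is [Ir...].

[Ir(acac)(CN)(NCS)(py)2]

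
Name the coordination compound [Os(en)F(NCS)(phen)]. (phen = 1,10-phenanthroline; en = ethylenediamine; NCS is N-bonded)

There is no counter-ion, so the complex is neutral overall.
Ligand charges: 1×1,10-phenanthroline (neutral), 1×ethylenediamine (neutral), 1×isothiocyanato (-1 each), 1×fluoro (-1 each); total -2. So Os + (-2) = 0, giving Os = +2.
Ligands are named alphabetically: ethylenediamine before fluoro before isothiocyanato before phenanthroline.

(ethylenediamine)fluoroisothiocyanato(1,10-phenanthroline)osmium(II)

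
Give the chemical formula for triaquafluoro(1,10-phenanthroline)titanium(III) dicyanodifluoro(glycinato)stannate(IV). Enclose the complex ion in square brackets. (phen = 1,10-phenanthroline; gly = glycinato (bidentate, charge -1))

Cation [Ti…]: ligand charges -1, Ti(III) ⇒ ion charge 2+.
Anion [Sn…]: ligand charges -5, Sn(IV) ⇒ ion charge 1−.
One 2+ cation requires 2 of the 1− anion.

[TiF(H2O)3(phen)][Sn(CN)2F2(gly)]2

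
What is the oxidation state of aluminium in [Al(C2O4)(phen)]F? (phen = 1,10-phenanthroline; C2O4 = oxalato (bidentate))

+3

1 fluoride outside the brackets (-1 each) → the complex ion is 1+.
Ligand charges: 1×phen neutral; 1×C2O4 = -2; sum -2.
Al + (-2) = 1+ ⇒ Al is +3.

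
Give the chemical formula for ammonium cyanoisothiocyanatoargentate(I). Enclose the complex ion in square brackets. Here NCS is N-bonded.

NH4[Ag(CN)(NCS)]

Ligands: 1 cyano (CN, -1), 1 isothiocyanato (NCS, -1). Ligand charge sum = -2.
With Ag in oxidation state +1, the complex ion is [Ag...]^1−.
Charge balance with ammonium (+1) requires 1 complex ion per 1 ammonium.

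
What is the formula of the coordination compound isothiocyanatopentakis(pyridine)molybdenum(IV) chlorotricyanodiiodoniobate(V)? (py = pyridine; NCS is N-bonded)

Cation [Mo…]: ligand charges -1, Mo(IV) ⇒ ion charge 3+.
Anion [Nb…]: ligand charges -6, Nb(V) ⇒ ion charge 1−.

[Mo(NCS)(py)5][NbCl(CN)3I2]3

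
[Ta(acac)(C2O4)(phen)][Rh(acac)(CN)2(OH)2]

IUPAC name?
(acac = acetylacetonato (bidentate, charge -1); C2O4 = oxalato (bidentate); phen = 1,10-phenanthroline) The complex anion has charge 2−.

(acetylacetonato)oxalato(1,10-phenanthroline)tantalum(V) (acetylacetonato)dicyanodihydroxorhodate(III)

The complex anion is given as 2−; its ligand charges sum to -5, so Rh = +3.
A 1:1 salt means the cation carries the equal and opposite charge, 2+.
Cation: ligand charges sum to -3; for the ion to be 2+, Ta = +5.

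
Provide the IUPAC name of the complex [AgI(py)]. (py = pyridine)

There is no counter-ion, so the complex is neutral overall.
Ligand charges: 1×iodo (-1 each), 1×pyridine (neutral); total -1. So Ag + (-1) = 0, giving Ag = +1.
Ligands are named alphabetically: iodo before pyridine.

iodo(pyridine)silver(I)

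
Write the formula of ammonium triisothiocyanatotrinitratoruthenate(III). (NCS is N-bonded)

Ligands: 3 isothiocyanato (NCS, -1), 3 nitrato (NO3, -1). Ligand charge sum = -6.
Charge balance with ammonium (+1) requires 1 complex ion per 3 ammonium.

(NH4)3[Ru(NCS)3(NO3)3]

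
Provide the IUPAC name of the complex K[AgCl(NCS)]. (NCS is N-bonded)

potassium chloroisothiocyanatoargentate(I)

The 1 potassium counter-ion carries a total charge of +1, so each complex ion is 1−.
Ligand charges: 1×isothiocyanato (-1 each), 1×chloro (-1 each); total -2. So Ag + (-2) = 1−, giving Ag = +1.
Ligands are named alphabetically: chloro before isothiocyanato.
The complex ion is anionic, so silver takes the -ate form argentate(I).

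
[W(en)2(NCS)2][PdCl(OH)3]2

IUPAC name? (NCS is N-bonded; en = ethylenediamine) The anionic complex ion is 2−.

Both ions are complex: the cation is named first with the plain metal name, the anion second with the -ate form; each ion's ligands are alphabetised independently.
The complex anion is given as 2−; its ligand charges sum to -4, so Pd = +2.
With 2 anions per cation, the cation must be 2×2 = 4+.
Cation: ligand charges sum to -2; for the ion to be 4+, W = +6.

bis(ethylenediamine)diisothiocyanatotungsten(VI) chlorotrihydroxopalladate(II)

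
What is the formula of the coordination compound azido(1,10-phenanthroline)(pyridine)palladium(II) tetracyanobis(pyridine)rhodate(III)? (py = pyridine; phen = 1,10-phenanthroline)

[Pd(N3)(phen)(py)][Rh(CN)4(py)2]

Cation [Pd…]: ligand charges -1, Pd(II) ⇒ ion charge 1+.
Anion [Rh…]: ligand charges -4, Rh(III) ⇒ ion charge 1−.
One 1+ cation balances one 1− anion.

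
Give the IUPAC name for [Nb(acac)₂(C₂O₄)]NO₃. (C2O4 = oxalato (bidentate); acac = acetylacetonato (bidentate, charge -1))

The 1 nitrate counter-ion carries a total charge of -1, so each complex ion is 1+.
Ligand charges: 1×oxalato (-2 each), 2×acetylacetonato (-1 each); total -4. So Nb + (-4) = 1+, giving Nb = +5.
Ligands are named alphabetically: acetylacetonato before oxalato.

bis(acetylacetonato)oxalatoniobium(V) nitrate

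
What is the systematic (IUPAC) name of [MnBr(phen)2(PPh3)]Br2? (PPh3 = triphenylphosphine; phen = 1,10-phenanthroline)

bromobis(1,10-phenanthroline)(triphenylphosphine)manganese(III) bromide

The 2 bromide counter-ions carry a total charge of -2, so each complex ion is 2+.
Ligand charges: 1×triphenylphosphine (neutral), 1×bromo (-1 each), 2×1,10-phenanthroline (neutral); total -1. So Mn + (-1) = 2+, giving Mn = +3.
Ligands are named alphabetically: bromo before phenanthroline before triphenylphosphine.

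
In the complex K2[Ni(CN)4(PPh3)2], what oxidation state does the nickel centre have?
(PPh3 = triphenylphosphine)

2 potassium outside the brackets (+1 each) → the complex ion is 2−.
Ligand charges: 2×PPh3 neutral; 4×CN = -4; sum -4.
Ni + (-4) = 2− ⇒ Ni is +2.

+2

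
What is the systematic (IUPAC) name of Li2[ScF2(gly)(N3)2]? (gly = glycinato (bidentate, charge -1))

lithium diazidodifluoro(glycinato)scandate(III)

The 2 lithium counter-ions carry a total charge of +2, so each complex ion is 2−.
Ligand charges: 1×glycinato (-1 each), 2×azido (-1 each), 2×fluoro (-1 each); total -5. So Sc + (-5) = 2−, giving Sc = +3.
The complex ion is anionic, so scandium takes the -ate form scandate(III).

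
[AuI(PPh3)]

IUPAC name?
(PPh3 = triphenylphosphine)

iodo(triphenylphosphine)gold(I)

There is no counter-ion, so the complex is neutral overall.
Ligand charges: 1×triphenylphosphine (neutral), 1×iodo (-1 each); total -1. So Au + (-1) = 0, giving Au = +1.
Ligands are named alphabetically: iodo before triphenylphosphine.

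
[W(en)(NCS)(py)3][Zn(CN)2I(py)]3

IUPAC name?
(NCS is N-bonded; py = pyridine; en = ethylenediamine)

Zinc is always +2 in its complexes; the anion's ligand charges sum to -3, so the complex anion is 1−.
With 3 anions per cation, the cation must be 3×1 = 3+.
Cation: ligand charges sum to -1; for the ion to be 3+, W = +4.

(ethylenediamine)isothiocyanatotris(pyridine)tungsten(IV) dicyanoiodo(pyridine)zincate(II)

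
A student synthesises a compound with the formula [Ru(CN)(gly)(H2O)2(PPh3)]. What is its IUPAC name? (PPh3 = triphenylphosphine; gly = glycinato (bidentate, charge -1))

There is no counter-ion, so the complex is neutral overall.
Ligand charges: 1×triphenylphosphine (neutral), 2×aqua (neutral), 1×glycinato (-1 each), 1×cyano (-1 each); total -2. So Ru + (-2) = 0, giving Ru = +2.
Ligands are named alphabetically: aqua before cyano before glycinato before triphenylphosphine.

diaquacyano(glycinato)(triphenylphosphine)ruthenium(II)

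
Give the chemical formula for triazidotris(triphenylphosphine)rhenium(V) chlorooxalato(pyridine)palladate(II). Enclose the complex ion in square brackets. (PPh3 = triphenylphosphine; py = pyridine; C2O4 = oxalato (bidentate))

[Re(N3)3(PPh3)3][Pd(C2O4)Cl(py)]2

Cation [Re…]: ligand charges -3, Re(V) ⇒ ion charge 2+.
Anion [Pd…]: ligand charges -3, Pd(II) ⇒ ion charge 1−.
One 2+ cation requires 2 of the 1− anion.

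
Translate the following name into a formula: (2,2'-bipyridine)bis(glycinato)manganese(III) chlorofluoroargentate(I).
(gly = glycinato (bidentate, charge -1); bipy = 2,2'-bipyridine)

Cation [Mn…]: ligand charges -2, Mn(III) ⇒ ion charge 1+.
Anion [Ag…]: ligand charges -2, Ag(I) ⇒ ion charge 1−.
One 1+ cation balances one 1− anion.

[Mn(bipy)(gly)2][AgClF]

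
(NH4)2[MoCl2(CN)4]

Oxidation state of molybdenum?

2 ammonium outside the brackets (+1 each) → the complex ion is 2−.
Ligand charges: 2×Cl = -2; 4×CN = -4; sum -6.
Mo + (-6) = 2− ⇒ Mo is +4.

+4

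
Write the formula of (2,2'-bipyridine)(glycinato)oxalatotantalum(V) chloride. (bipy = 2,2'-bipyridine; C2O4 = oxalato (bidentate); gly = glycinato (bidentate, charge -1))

Ligands: 1 2,2'-bipyridine (bipy, neutral), 1 oxalato (C2O4, -2), 1 glycinato (gly, -1). Ligand charge sum = -3.
Charge balance with chloride (-1) requires 1 complex ion per 2 chloride.

[Ta(bipy)(C2O4)(gly)]Cl2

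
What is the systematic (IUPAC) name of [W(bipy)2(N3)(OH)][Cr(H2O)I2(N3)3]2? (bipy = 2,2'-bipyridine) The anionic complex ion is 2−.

Both ions are complex: the cation is named first with the plain metal name, the anion second with the -ate form; each ion's ligands are alphabetised independently.
The complex anion is given as 2−; its ligand charges sum to -5, so Cr = +3.
With 2 anions per cation, the cation must be 2×2 = 4+.
Cation: ligand charges sum to -2; for the ion to be 4+, W = +6.

azidobis(2,2'-bipyridine)hydroxotungsten(VI) aquatriazidodiiodochromate(III)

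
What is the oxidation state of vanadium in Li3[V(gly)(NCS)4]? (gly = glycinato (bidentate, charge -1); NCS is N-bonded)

+2

3 lithium outside the brackets (+1 each) → the complex ion is 3−.
Ligand charges: 1×gly = -1; 4×NCS = -4; sum -5.
V + (-5) = 3− ⇒ V is +2.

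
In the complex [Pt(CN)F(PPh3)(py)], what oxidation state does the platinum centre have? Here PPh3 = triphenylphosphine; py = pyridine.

+2

No counter-ion: the bracketed complex is neutral.
Ligand charges: 1×F = -1; 1×PPh3 neutral; 1×py neutral; 1×CN = -1; sum -2.
Pt + (-2) = 0 ⇒ Pt is +2.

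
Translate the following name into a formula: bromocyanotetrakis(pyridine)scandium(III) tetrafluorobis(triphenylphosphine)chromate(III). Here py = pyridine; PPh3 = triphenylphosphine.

Cation [Sc…]: ligand charges -2, Sc(III) ⇒ ion charge 1+.
Anion [Cr…]: ligand charges -4, Cr(III) ⇒ ion charge 1−.
One 1+ cation balances one 1− anion.

[ScBr(CN)(py)4][CrF4(PPh3)2]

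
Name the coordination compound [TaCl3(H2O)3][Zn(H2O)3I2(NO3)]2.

Both ions are complex: the cation is named first with the plain metal name, the anion second with the -ate form; each ion's ligands are alphabetised independently.
Zinc is always +2 in its complexes; the anion's ligand charges sum to -3, so the complex anion is 1−.
With 2 anions per cation, the cation must be 2×1 = 2+.
Cation: ligand charges sum to -3; for the ion to be 2+, Ta = +5.

triaquatrichlorotantalum(V) triaquadiiodonitratozincate(II)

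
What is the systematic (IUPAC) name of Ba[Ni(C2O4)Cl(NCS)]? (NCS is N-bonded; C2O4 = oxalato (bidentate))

barium chloroisothiocyanatooxalatonickelate(II)

The 1 barium counter-ion carries a total charge of +2, so each complex ion is 2−.
Ligand charges: 1×chloro (-1 each), 1×isothiocyanato (-1 each), 1×oxalato (-2 each); total -4. So Ni + (-4) = 2−, giving Ni = +2.
Ligands are named alphabetically: chloro before isothiocyanato before oxalato.
The complex ion is anionic, so nickel takes the -ate form nickelate(II).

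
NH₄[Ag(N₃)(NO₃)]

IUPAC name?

ammonium azidonitratoargentate(I)

The 1 ammonium counter-ion carries a total charge of +1, so each complex ion is 1−.
Ligand charges: 1×azido (-1 each), 1×nitrato (-1 each); total -2. So Ag + (-2) = 1−, giving Ag = +1.
The complex ion is anionic, so silver takes the -ate form argentate(I).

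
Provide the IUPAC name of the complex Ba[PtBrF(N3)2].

barium diazidobromofluoroplatinate(II)

The 1 barium counter-ion carries a total charge of +2, so each complex ion is 2−.
Ligand charges: 2×azido (-1 each), 1×fluoro (-1 each), 1×bromo (-1 each); total -4. So Pt + (-4) = 2−, giving Pt = +2.
Ligands are named alphabetically: azido before bromo before fluoro.
The complex ion is anionic, so platinum takes the -ate form platinate(II).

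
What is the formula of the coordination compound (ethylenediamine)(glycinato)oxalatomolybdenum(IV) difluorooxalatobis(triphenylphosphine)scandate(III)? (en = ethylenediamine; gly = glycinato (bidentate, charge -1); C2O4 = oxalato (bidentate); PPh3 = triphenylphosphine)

[Mo(C2O4)(en)(gly)][Sc(C2O4)F2(PPh3)2]

Cation [Mo…]: ligand charges -3, Mo(IV) ⇒ ion charge 1+.
Anion [Sc…]: ligand charges -4, Sc(III) ⇒ ion charge 1−.
One 1+ cation balances one 1− anion.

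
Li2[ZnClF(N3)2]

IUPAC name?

The 2 lithium counter-ions carry a total charge of +2, so each complex ion is 2−.
Ligand charges: 1×fluoro (-1 each), 1×chloro (-1 each), 2×azido (-1 each); total -4. So Zn + (-4) = 2−, giving Zn = +2.
Ligands are named alphabetically: azido before chloro before fluoro.
The complex ion is anionic, so zinc takes the -ate form zincate(II).

lithium diazidochlorofluorozincate(II)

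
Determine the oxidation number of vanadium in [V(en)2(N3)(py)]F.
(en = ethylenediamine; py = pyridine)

1 fluoride outside the brackets (-1 each) → the complex ion is 1+.
Ligand charges: 2×en neutral; 1×py neutral; 1×N3 = -1; sum -1.
V + (-1) = 1+ ⇒ V is +2.

+2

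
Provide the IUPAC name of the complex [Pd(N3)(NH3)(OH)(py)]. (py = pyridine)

There is no counter-ion, so the complex is neutral overall.
Ligand charges: 1×pyridine (neutral), 1×azido (-1 each), 1×ammine (neutral), 1×hydroxo (-1 each); total -2. So Pd + (-2) = 0, giving Pd = +2.
Ligands are named alphabetically: ammine before azido before hydroxo before pyridine.

ammineazidohydroxo(pyridine)palladium(II)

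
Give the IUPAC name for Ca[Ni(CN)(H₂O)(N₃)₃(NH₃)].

calcium ammineaquatriazidocyanonickelate(II)

The 1 calcium counter-ion carries a total charge of +2, so each complex ion is 2−.
Ligand charges: 1×ammine (neutral), 3×azido (-1 each), 1×cyano (-1 each), 1×aqua (neutral); total -4. So Ni + (-4) = 2−, giving Ni = +2.
The complex ion is anionic, so nickel takes the -ate form nickelate(II).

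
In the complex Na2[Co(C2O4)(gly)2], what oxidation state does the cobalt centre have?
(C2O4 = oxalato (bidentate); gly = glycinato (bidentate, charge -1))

+2

2 sodium outside the brackets (+1 each) → the complex ion is 2−.
Ligand charges: 1×C2O4 = -2; 2×gly = -2; sum -4.
Co + (-4) = 2− ⇒ Co is +2.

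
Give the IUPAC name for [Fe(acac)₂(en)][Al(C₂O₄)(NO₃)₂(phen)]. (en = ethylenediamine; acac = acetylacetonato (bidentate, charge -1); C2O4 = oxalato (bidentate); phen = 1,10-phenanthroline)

Both ions are complex: the cation is named first with the plain metal name, the anion second with the -ate form; each ion's ligands are alphabetised independently.
Aluminium is always +3 in its complexes; the anion's ligand charges sum to -4, so the complex anion is 1−.
A 1:1 salt means the cation carries the equal and opposite charge, 1+.
Cation: ligand charges sum to -2; for the ion to be 1+, Fe = +3.

bis(acetylacetonato)(ethylenediamine)iron(III) dinitratooxalato(1,10-phenanthroline)aluminate(III)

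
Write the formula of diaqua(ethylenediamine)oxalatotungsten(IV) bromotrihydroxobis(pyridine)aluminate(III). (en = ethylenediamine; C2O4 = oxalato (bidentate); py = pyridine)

[W(C2O4)(en)(H2O)2][AlBr(OH)3(py)2]2

Cation [W…]: ligand charges -2, W(IV) ⇒ ion charge 2+.
Anion [Al…]: ligand charges -4, Al(III) ⇒ ion charge 1−.
One 2+ cation requires 2 of the 1− anion.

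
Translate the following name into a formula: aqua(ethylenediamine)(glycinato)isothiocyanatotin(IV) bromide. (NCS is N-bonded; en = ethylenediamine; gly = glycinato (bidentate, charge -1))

Ligands: 1 isothiocyanato (NCS, -1), 1 aqua (H2O, neutral), 1 ethylenediamine (en, neutral), 1 glycinato (gly, -1). Ligand charge sum = -2.
With Sn in oxidation state +4, the complex ion is [Sn...]^2+.
Charge balance with bromide (-1) requires 1 complex ion per 2 bromide.

[Sn(en)(gly)(H2O)(NCS)]Br2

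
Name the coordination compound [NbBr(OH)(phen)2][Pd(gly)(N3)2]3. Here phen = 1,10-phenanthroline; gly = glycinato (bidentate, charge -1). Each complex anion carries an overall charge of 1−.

bromohydroxobis(1,10-phenanthroline)niobium(V) diazido(glycinato)palladate(II)

Both ions are complex: the cation is named first with the plain metal name, the anion second with the -ate form; each ion's ligands are alphabetised independently.
The complex anion is given as 1−; its ligand charges sum to -3, so Pd = +2.
With 3 anions per cation, the cation must be 3×1 = 3+.
Cation: ligand charges sum to -2; for the ion to be 3+, Nb = +5.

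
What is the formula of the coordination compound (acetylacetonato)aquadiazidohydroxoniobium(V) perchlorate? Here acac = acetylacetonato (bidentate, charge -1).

[Nb(acac)(H2O)(N3)2(OH)]ClO4

Ligands: 1 acetylacetonato (acac, -1), 2 azido (N3, -1), 1 aqua (H2O, neutral), 1 hydroxo (OH, -1). Ligand charge sum = -4.
Charge balance with perchlorate (-1) requires 1 complex ion per 1 perchlorate.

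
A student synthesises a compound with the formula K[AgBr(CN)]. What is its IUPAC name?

The 1 potassium counter-ion carries a total charge of +1, so each complex ion is 1−.
Ligand charges: 1×cyano (-1 each), 1×bromo (-1 each); total -2. So Ag + (-2) = 1−, giving Ag = +1.
The complex ion is anionic, so silver takes the -ate form argentate(I).

potassium bromocyanoargentate(I)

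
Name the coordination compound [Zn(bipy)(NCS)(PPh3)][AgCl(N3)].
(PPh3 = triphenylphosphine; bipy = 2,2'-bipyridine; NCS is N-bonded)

Both ions are complex: the cation is named first with the plain metal name, the anion second with the -ate form; each ion's ligands are alphabetised independently.
Zinc is always +2 in its complexes; the cation's ligand charges sum to -1, so the complex cation is 1+.
A 1:1 salt means the anion carries the equal and opposite charge, 1−.
Anion: ligand charges sum to -2; for the ion to be 1−, Ag = +1.

(2,2'-bipyridine)isothiocyanato(triphenylphosphine)zinc(II) azidochloroargentate(I)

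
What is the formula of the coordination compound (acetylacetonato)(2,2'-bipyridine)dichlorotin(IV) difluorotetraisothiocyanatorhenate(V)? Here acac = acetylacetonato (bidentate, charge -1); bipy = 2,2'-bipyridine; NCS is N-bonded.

Cation [Sn…]: ligand charges -3, Sn(IV) ⇒ ion charge 1+.
Anion [Re…]: ligand charges -6, Re(V) ⇒ ion charge 1−.
One 1+ cation balances one 1− anion.

[Sn(acac)(bipy)Cl2][ReF2(NCS)4]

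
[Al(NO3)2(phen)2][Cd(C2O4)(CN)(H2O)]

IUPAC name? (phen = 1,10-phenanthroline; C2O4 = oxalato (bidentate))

dinitratobis(1,10-phenanthroline)aluminium(III) aquacyanooxalatocadmate(II)

Both ions are complex: the cation is named first with the plain metal name, the anion second with the -ate form; each ion's ligands are alphabetised independently.
Aluminium is always +3 in its complexes; the cation's ligand charges sum to -2, so the complex cation is 1+.
A 1:1 salt means the anion carries the equal and opposite charge, 1−.
Anion: ligand charges sum to -3; for the ion to be 1−, Cd = +2.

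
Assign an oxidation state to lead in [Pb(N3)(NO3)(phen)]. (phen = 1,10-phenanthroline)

No counter-ion: the bracketed complex is neutral.
Ligand charges: 1×N3 = -1; 1×NO3 = -1; 1×phen neutral; sum -2.
Pb + (-2) = 0 ⇒ Pb is +2.

+2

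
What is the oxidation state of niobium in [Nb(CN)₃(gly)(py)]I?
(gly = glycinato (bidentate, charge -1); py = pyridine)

+5

1 iodide outside the brackets (-1 each) → the complex ion is 1+.
Ligand charges: 3×CN = -3; 1×gly = -1; 1×py neutral; sum -4.
Nb + (-4) = 1+ ⇒ Nb is +5.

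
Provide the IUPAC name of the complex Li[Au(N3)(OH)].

The 1 lithium counter-ion carries a total charge of +1, so each complex ion is 1−.
Ligand charges: 1×hydroxo (-1 each), 1×azido (-1 each); total -2. So Au + (-2) = 1−, giving Au = +1.
Ligands are named alphabetically: azido before hydroxo.
The complex ion is anionic, so gold takes the -ate form aurate(I).

lithium azidohydroxoaurate(I)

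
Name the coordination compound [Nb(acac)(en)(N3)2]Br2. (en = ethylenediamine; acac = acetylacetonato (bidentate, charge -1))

(acetylacetonato)diazido(ethylenediamine)niobium(V) bromide

The 2 bromide counter-ions carry a total charge of -2, so each complex ion is 2+.
Ligand charges: 1×ethylenediamine (neutral), 1×acetylacetonato (-1 each), 2×azido (-1 each); total -3. So Nb + (-3) = 2+, giving Nb = +5.
Ligands are named alphabetically: acetylacetonato before azido before ethylenediamine.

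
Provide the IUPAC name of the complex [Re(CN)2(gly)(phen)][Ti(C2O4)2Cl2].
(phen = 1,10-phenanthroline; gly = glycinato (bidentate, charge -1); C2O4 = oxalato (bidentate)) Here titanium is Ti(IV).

Both ions are complex: the cation is named first with the plain metal name, the anion second with the -ate form; each ion's ligands are alphabetised independently.
Ti is given as +4; the anion's ligand charges sum to -6, so the complex anion is 2−.
A 1:1 salt means the cation carries the equal and opposite charge, 2+.
Cation: ligand charges sum to -3; for the ion to be 2+, Re = +5.

dicyano(glycinato)(1,10-phenanthroline)rhenium(V) dichlorodioxalatotitanate(IV)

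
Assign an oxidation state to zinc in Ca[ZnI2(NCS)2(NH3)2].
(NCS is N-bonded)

+2

1 calcium outside the brackets (+2 each) → the complex ion is 2−.
Ligand charges: 2×NCS = -2; 2×NH3 neutral; 2×I = -2; sum -4.
Zn + (-4) = 2− ⇒ Zn is +2.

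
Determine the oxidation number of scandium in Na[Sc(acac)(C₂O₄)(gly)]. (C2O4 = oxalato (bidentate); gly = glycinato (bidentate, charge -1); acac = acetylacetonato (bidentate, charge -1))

+3

1 sodium outside the brackets (+1 each) → the complex ion is 1−.
Ligand charges: 1×C2O4 = -2; 1×gly = -1; 1×acac = -1; sum -4.
Sc + (-4) = 1− ⇒ Sc is +3.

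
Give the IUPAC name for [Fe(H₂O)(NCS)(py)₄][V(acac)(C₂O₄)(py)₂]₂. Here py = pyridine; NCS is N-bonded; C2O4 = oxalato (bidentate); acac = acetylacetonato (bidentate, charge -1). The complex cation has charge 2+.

aquaisothiocyanatotetrakis(pyridine)iron(III) (acetylacetonato)oxalatobis(pyridine)vanadate(II)

Both ions are complex: the cation is named first with the plain metal name, the anion second with the -ate form; each ion's ligands are alphabetised independently.
The complex cation is given as 2+; its ligand charges sum to -1, so Fe = +3.
With 2 anions per cation, each anion must be 2/2 = 1−.
Anion: ligand charges sum to -3; for the ion to be 1−, V = +2.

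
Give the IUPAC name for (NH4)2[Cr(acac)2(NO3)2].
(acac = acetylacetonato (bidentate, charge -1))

The 2 ammonium counter-ions carry a total charge of +2, so each complex ion is 2−.
Ligand charges: 2×acetylacetonato (-1 each), 2×nitrato (-1 each); total -4. So Cr + (-4) = 2−, giving Cr = +2.
Ligands are named alphabetically: acetylacetonato before nitrato.
The complex ion is anionic, so chromium takes the -ate form chromate(II).

ammonium bis(acetylacetonato)dinitratochromate(II)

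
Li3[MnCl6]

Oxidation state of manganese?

3 lithium outside the brackets (+1 each) → the complex ion is 3−.
Ligand charges: 6×Cl = -6; sum -6.
Mn + (-6) = 3− ⇒ Mn is +3.

+3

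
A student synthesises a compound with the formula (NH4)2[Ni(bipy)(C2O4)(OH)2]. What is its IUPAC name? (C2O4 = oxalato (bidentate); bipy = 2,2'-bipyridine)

ammonium (2,2'-bipyridine)dihydroxooxalatonickelate(II)

The 2 ammonium counter-ions carry a total charge of +2, so each complex ion is 2−.
Ligand charges: 1×oxalato (-2 each), 1×2,2'-bipyridine (neutral), 2×hydroxo (-1 each); total -4. So Ni + (-4) = 2−, giving Ni = +2.
Ligands are named alphabetically: bipyridine before hydroxo before oxalato.
The complex ion is anionic, so nickel takes the -ate form nickelate(II).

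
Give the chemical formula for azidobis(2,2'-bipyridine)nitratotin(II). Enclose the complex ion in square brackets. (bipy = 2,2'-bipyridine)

[Sn(bipy)2(N3)(NO3)]

Ligands: 2 2,2'-bipyridine (bipy, neutral), 1 azido (N3, -1), 1 nitrato (NO3, -1). Ligand charge sum = -2.
With Sn in oxidation state +2, the complex ion is [Sn...].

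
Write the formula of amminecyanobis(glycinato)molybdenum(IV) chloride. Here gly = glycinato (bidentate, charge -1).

[Mo(CN)(gly)2(NH3)]Cl

Ligands: 1 ammine (NH3, neutral), 2 glycinato (gly, -1), 1 cyano (CN, -1). Ligand charge sum = -3.
Charge balance with chloride (-1) requires 1 complex ion per 1 chloride.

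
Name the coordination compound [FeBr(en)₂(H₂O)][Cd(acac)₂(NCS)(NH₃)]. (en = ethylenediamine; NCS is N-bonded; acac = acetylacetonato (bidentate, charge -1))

Cadmium is always +2 in its complexes; the anion's ligand charges sum to -3, so the complex anion is 1−.
A 1:1 salt means the cation carries the equal and opposite charge, 1+.
Cation: ligand charges sum to -1; for the ion to be 1+, Fe = +2.

aquabromobis(ethylenediamine)iron(II) bis(acetylacetonato)ammineisothiocyanatocadmate(II)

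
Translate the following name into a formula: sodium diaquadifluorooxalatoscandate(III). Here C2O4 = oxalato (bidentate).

Ligands: 1 oxalato (C2O4, -2), 2 fluoro (F, -1), 2 aqua (H2O, neutral). Ligand charge sum = -4.
Charge balance with sodium (+1) requires 1 complex ion per 1 sodium.

Na[Sc(C2O4)F2(H2O)2]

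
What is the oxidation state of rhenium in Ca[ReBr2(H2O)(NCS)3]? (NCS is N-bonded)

1 calcium outside the brackets (+2 each) → the complex ion is 2−.
Ligand charges: 3×NCS = -3; 1×H2O neutral; 2×Br = -2; sum -5.
Re + (-5) = 2− ⇒ Re is +3.

+3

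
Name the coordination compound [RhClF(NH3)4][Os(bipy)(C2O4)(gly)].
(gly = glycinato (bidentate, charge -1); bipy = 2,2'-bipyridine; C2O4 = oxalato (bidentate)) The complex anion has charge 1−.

Both ions are complex: the cation is named first with the plain metal name, the anion second with the -ate form; each ion's ligands are alphabetised independently.
The complex anion is given as 1−; its ligand charges sum to -3, so Os = +2.
A 1:1 salt means the cation carries the equal and opposite charge, 1+.
Cation: ligand charges sum to -2; for the ion to be 1+, Rh = +3.

tetraamminechlorofluororhodium(III) (2,2'-bipyridine)(glycinato)oxalatoosmate(II)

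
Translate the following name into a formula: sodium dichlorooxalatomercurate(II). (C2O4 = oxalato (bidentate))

Na2[Hg(C2O4)Cl2]

Ligands: 2 chloro (Cl, -1), 1 oxalato (C2O4, -2). Ligand charge sum = -4.
With Hg in oxidation state +2, the complex ion is [Hg...]^2−.
Charge balance with sodium (+1) requires 1 complex ion per 2 sodium.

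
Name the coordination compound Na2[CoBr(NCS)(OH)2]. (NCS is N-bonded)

sodium bromodihydroxoisothiocyanatocobaltate(II)

The 2 sodium counter-ions carry a total charge of +2, so each complex ion is 2−.
Ligand charges: 2×hydroxo (-1 each), 1×bromo (-1 each), 1×isothiocyanato (-1 each); total -4. So Co + (-4) = 2−, giving Co = +2.
Ligands are named alphabetically: bromo before hydroxo before isothiocyanato.
The complex ion is anionic, so cobalt takes the -ate form cobaltate(II).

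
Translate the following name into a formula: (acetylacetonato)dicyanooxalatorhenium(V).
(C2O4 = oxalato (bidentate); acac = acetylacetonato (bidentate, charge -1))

[Re(acac)(C2O4)(CN)2]

Ligands: 1 oxalato (C2O4, -2), 2 cyano (CN, -1), 1 acetylacetonato (acac, -1). Ligand charge sum = -5.
With Re in oxidation state +5, the complex ion is [Re...].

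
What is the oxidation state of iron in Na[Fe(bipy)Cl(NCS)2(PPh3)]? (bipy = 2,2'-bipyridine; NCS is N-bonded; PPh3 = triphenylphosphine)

+2

1 sodium outside the brackets (+1 each) → the complex ion is 1−.
Ligand charges: 1×bipy neutral; 2×NCS = -2; 1×PPh3 neutral; 1×Cl = -1; sum -3.
Fe + (-3) = 1− ⇒ Fe is +2.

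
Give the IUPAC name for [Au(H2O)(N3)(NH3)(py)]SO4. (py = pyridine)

The 1 sulfate counter-ion carries a total charge of -2, so each complex ion is 2+.
Ligand charges: 1×ammine (neutral), 1×azido (-1 each), 1×aqua (neutral), 1×pyridine (neutral); total -1. So Au + (-1) = 2+, giving Au = +3.
Ligands are named alphabetically: ammine before aqua before azido before pyridine.

ammineaquaazido(pyridine)gold(III) sulfate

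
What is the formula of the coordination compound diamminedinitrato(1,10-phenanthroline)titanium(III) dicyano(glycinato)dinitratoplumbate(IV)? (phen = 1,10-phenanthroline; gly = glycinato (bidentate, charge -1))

Cation [Ti…]: ligand charges -2, Ti(III) ⇒ ion charge 1+.
Anion [Pb…]: ligand charges -5, Pb(IV) ⇒ ion charge 1−.
One 1+ cation balances one 1− anion.

[Ti(NH3)2(NO3)2(phen)][Pb(CN)2(gly)(NO3)2]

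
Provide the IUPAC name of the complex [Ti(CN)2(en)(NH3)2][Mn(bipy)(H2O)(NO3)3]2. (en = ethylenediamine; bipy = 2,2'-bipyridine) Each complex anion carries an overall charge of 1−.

diamminedicyano(ethylenediamine)titanium(IV) aqua(2,2'-bipyridine)trinitratomanganate(II)

The complex anion is given as 1−; its ligand charges sum to -3, so Mn = +2.
With 2 anions per cation, the cation must be 2×1 = 2+.
Cation: ligand charges sum to -2; for the ion to be 2+, Ti = +4.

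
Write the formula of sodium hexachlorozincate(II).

Na4[ZnCl6]

Ligands: 6 chloro (Cl, -1). Ligand charge sum = -6.
With Zn in oxidation state +2, the complex ion is [Zn...]^4−.
Charge balance with sodium (+1) requires 1 complex ion per 4 sodium.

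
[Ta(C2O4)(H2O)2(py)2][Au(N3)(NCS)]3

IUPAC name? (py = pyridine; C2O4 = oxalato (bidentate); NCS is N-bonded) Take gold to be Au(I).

Both ions are complex: the cation is named first with the plain metal name, the anion second with the -ate form; each ion's ligands are alphabetised independently.
Au is given as +1; the anion's ligand charges sum to -2, so the complex anion is 1−.
With 3 anions per cation, the cation must be 3×1 = 3+.
Cation: ligand charges sum to -2; for the ion to be 3+, Ta = +5.

diaquaoxalatobis(pyridine)tantalum(V) azidoisothiocyanatoaurate(I)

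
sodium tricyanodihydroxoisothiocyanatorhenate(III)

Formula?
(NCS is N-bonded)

Ligands: 1 isothiocyanato (NCS, -1), 2 hydroxo (OH, -1), 3 cyano (CN, -1). Ligand charge sum = -6.
Charge balance with sodium (+1) requires 1 complex ion per 3 sodium.

Na3[Re(CN)3(NCS)(OH)2]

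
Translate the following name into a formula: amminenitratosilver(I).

Ligands: 1 ammine (NH3, neutral), 1 nitrato (NO3, -1). Ligand charge sum = -1.
With Ag in oxidation state +1, the complex ion is [Ag...].

[Ag(NH3)(NO3)]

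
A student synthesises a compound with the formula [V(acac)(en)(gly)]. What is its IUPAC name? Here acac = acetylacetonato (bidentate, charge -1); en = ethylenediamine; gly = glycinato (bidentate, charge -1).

There is no counter-ion, so the complex is neutral overall.
Ligand charges: 1×acetylacetonato (-1 each), 1×ethylenediamine (neutral), 1×glycinato (-1 each); total -2. So V + (-2) = 0, giving V = +2.
Ligands are named alphabetically: acetylacetonato before ethylenediamine before glycinato.

(acetylacetonato)(ethylenediamine)(glycinato)vanadium(II)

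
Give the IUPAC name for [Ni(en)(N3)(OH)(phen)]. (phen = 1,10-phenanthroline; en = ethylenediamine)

There is no counter-ion, so the complex is neutral overall.
Ligand charges: 1×1,10-phenanthroline (neutral), 1×hydroxo (-1 each), 1×azido (-1 each), 1×ethylenediamine (neutral); total -2. So Ni + (-2) = 0, giving Ni = +2.
Ligands are named alphabetically: azido before ethylenediamine before hydroxo before phenanthroline.

azido(ethylenediamine)hydroxo(1,10-phenanthroline)nickel(II)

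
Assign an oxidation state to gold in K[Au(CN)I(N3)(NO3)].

+3

1 potassium outside the brackets (+1 each) → the complex ion is 1−.
Ligand charges: 1×N3 = -1; 1×I = -1; 1×CN = -1; 1×NO3 = -1; sum -4.
Au + (-4) = 1− ⇒ Au is +3.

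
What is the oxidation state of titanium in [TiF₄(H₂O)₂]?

No counter-ion: the bracketed complex is neutral.
Ligand charges: 2×H2O neutral; 4×F = -4; sum -4.
Ti + (-4) = 0 ⇒ Ti is +4.

+4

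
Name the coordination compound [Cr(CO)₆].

hexacarbonylchromium(0)

There is no counter-ion, so the complex is neutral overall.
Ligand charges: 6×carbonyl (neutral); total 0. So Cr + (0) = 0, giving Cr = 0.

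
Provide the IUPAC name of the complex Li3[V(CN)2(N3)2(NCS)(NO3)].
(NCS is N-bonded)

The 3 lithium counter-ions carry a total charge of +3, so each complex ion is 3−.
Ligand charges: 2×cyano (-1 each), 2×azido (-1 each), 1×isothiocyanato (-1 each), 1×nitrato (-1 each); total -6. So V + (-6) = 3−, giving V = +3.
Ligands are named alphabetically: azido before cyano before isothiocyanato before nitrato.
The complex ion is anionic, so vanadium takes the -ate form vanadate(III).

lithium diazidodicyanoisothiocyanatonitratovanadate(III)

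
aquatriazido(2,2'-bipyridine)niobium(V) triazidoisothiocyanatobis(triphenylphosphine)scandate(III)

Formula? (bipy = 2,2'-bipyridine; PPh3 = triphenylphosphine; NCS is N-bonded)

[Nb(bipy)(H2O)(N3)3][Sc(N3)3(NCS)(PPh3)2]2

Cation [Nb…]: ligand charges -3, Nb(V) ⇒ ion charge 2+.
Anion [Sc…]: ligand charges -4, Sc(III) ⇒ ion charge 1−.
One 2+ cation requires 2 of the 1− anion.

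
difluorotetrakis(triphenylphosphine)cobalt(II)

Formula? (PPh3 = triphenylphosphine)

[CoF2(PPh3)4]

Ligands: 4 triphenylphosphine (PPh3, neutral), 2 fluoro (F, -1). Ligand charge sum = -2.
With Co in oxidation state +2, the complex ion is [Co...].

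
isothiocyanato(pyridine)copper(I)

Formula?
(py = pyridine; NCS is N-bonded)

Ligands: 1 pyridine (py, neutral), 1 isothiocyanato (NCS, -1). Ligand charge sum = -1.
With Cu in oxidation state +1, the complex ion is [Cu...].

[Cu(NCS)(py)]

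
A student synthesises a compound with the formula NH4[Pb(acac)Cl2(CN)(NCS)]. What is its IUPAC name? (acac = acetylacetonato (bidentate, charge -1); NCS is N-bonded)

The 1 ammonium counter-ion carries a total charge of +1, so each complex ion is 1−.
Ligand charges: 1×acetylacetonato (-1 each), 1×cyano (-1 each), 1×isothiocyanato (-1 each), 2×chloro (-1 each); total -5. So Pb + (-5) = 1−, giving Pb = +4.
Ligands are named alphabetically: acetylacetonato before chloro before cyano before isothiocyanato.
The complex ion is anionic, so lead takes the -ate form plumbate(IV).

ammonium (acetylacetonato)dichlorocyanoisothiocyanatoplumbate(IV)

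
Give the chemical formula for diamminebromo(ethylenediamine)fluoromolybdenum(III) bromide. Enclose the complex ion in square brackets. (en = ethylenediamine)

[MoBr(en)F(NH3)2]Br

Ligands: 1 ethylenediamine (en, neutral), 2 ammine (NH3, neutral), 1 fluoro (F, -1), 1 bromo (Br, -1). Ligand charge sum = -2.
With Mo in oxidation state +3, the complex ion is [Mo...]^1+.
Charge balance with bromide (-1) requires 1 complex ion per 1 bromide.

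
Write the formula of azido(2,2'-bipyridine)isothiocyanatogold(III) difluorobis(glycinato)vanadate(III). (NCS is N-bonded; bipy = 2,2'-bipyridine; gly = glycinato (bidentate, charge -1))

[Au(bipy)(N3)(NCS)][VF2(gly)2]

Cation [Au…]: ligand charges -2, Au(III) ⇒ ion charge 1+.
Anion [V…]: ligand charges -4, V(III) ⇒ ion charge 1−.
One 1+ cation balances one 1− anion.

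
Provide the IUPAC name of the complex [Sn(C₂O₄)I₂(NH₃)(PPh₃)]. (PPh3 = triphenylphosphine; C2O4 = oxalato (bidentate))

There is no counter-ion, so the complex is neutral overall.
Ligand charges: 1×triphenylphosphine (neutral), 1×ammine (neutral), 1×oxalato (-2 each), 2×iodo (-1 each); total -4. So Sn + (-4) = 0, giving Sn = +4.
Ligands are named alphabetically: ammine before iodo before oxalato before triphenylphosphine.

amminediiodooxalato(triphenylphosphine)tin(IV)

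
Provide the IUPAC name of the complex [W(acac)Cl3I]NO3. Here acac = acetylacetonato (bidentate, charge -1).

The 1 nitrate counter-ion carries a total charge of -1, so each complex ion is 1+.
Ligand charges: 3×chloro (-1 each), 1×acetylacetonato (-1 each), 1×iodo (-1 each); total -5. So W + (-5) = 1+, giving W = +6.
Ligands are named alphabetically: acetylacetonato before chloro before iodo.

(acetylacetonato)trichloroiodotungsten(VI) nitrate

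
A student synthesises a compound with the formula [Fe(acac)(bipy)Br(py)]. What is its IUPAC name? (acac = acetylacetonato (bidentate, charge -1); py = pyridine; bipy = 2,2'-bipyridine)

(acetylacetonato)(2,2'-bipyridine)bromo(pyridine)iron(II)

There is no counter-ion, so the complex is neutral overall.
Ligand charges: 1×bromo (-1 each), 1×acetylacetonato (-1 each), 1×pyridine (neutral), 1×2,2'-bipyridine (neutral); total -2. So Fe + (-2) = 0, giving Fe = +2.
Ligands are named alphabetically: acetylacetonato before bipyridine before bromo before pyridine.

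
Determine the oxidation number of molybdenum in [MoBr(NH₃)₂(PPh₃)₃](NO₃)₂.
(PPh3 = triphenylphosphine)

2 nitrate outside the brackets (-1 each) → the complex ion is 2+.
Ligand charges: 1×Br = -1; 3×PPh3 neutral; 2×NH3 neutral; sum -1.
Mo + (-1) = 2+ ⇒ Mo is +3.

+3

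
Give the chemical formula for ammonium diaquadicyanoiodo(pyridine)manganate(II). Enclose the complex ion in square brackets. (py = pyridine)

NH4[Mn(CN)2(H2O)2I(py)]

Ligands: 2 aqua (H2O, neutral), 1 iodo (I, -1), 2 cyano (CN, -1), 1 pyridine (py, neutral). Ligand charge sum = -3.
Charge balance with ammonium (+1) requires 1 complex ion per 1 ammonium.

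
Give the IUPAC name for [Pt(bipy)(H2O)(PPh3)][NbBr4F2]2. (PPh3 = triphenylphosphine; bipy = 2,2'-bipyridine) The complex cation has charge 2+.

aqua(2,2'-bipyridine)(triphenylphosphine)platinum(II) tetrabromodifluoroniobate(V)

The complex cation is given as 2+; its ligand charges sum to 0, so Pt = +2.
With 2 anions per cation, each anion must be 2/2 = 1−.
Anion: ligand charges sum to -6; for the ion to be 1−, Nb = +5.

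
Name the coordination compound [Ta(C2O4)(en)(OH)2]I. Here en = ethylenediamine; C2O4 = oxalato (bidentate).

The 1 iodide counter-ion carries a total charge of -1, so each complex ion is 1+.
Ligand charges: 1×ethylenediamine (neutral), 1×oxalato (-2 each), 2×hydroxo (-1 each); total -4. So Ta + (-4) = 1+, giving Ta = +5.
Ligands are named alphabetically: ethylenediamine before hydroxo before oxalato.

(ethylenediamine)dihydroxooxalatotantalum(V) iodide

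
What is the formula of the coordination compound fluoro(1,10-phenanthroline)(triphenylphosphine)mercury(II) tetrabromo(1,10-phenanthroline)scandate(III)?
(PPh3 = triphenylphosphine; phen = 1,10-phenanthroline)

[HgF(phen)(PPh3)][ScBr4(phen)]

Cation [Hg…]: ligand charges -1, Hg(II) ⇒ ion charge 1+.
Anion [Sc…]: ligand charges -4, Sc(III) ⇒ ion charge 1−.
One 1+ cation balances one 1− anion.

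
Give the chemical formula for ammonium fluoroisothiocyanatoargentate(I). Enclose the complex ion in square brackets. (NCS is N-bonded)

Ligands: 1 fluoro (F, -1), 1 isothiocyanato (NCS, -1). Ligand charge sum = -2.
With Ag in oxidation state +1, the complex ion is [Ag...]^1−.
Charge balance with ammonium (+1) requires 1 complex ion per 1 ammonium.

NH4[AgF(NCS)]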